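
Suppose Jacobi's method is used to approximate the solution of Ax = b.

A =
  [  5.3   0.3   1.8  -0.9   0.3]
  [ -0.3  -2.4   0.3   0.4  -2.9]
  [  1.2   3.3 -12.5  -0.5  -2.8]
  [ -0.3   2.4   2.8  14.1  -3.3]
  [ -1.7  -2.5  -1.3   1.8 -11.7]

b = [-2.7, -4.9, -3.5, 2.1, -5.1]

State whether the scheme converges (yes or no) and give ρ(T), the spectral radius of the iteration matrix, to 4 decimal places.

Diagonal D = diag(5.3, -2.4, -12.5, 14.1, -11.7); L, U strict lower/upper.
Jacobi T = -D⁻¹(L+U): T[4,3] = -(1.8)/(-11.7) = +0.1538; T[4,4] = 0.
  T[0,:] = [+0.0000  -0.0566  -0.3396  +0.1698  -0.0566]
  T[1,:] = [-0.1250  +0.0000  +0.1250  +0.1667  -1.2083]
  T[2,:] = [+0.0960  +0.2640  +0.0000  -0.0400  -0.2240]
  T[3,:] = [+0.0213  -0.1702  -0.1986  +0.0000  +0.2340]
  T[4,:] = [-0.1453  -0.2137  -0.1111  +0.1538  +0.0000]
eigenvalue magnitudes: 0.6158, 0.4206, 0.2556, 0.1098, 0.0494.
ρ(T) = max|λ| = 0.6158; 0.6158 < 1: convergent.

yes, ρ = 0.6158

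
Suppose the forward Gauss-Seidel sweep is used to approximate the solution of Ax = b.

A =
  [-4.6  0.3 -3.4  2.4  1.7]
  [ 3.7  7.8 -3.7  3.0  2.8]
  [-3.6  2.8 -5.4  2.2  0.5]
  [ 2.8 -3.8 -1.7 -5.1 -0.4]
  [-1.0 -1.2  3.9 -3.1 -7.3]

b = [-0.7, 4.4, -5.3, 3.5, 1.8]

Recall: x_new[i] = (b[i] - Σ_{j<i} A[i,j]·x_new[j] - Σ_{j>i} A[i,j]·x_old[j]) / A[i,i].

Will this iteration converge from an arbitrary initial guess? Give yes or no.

yes

Write A = D+L+U with D = diag(-4.6, 7.8, -5.4, -5.1, -7.3).
T_GS = -(D+L)⁻¹U: row 0 first, T[0,4] = -(1.7)/(-4.6) = +0.3696; later rows by forward substitution.
  T[0,:] = [+0.0000, +0.0652, -0.7391, +0.5217, +0.3696]
  T[1,:] = [+0.0000, -0.0309, +0.8250, -0.6321, -0.5343]
  T[2,:] = [+0.0000, -0.0595, +0.9205, -0.2682, -0.4308]
  T[3,:] = [+0.0000, +0.0787, -1.3273, +0.8468, +0.6662]
  T[4,:] = [+0.0000, -0.0691, +1.0211, -0.4704, -0.4759]
|roots of det(T-λI)|: 0.8598, 0.3629, 0.0471, 0.0092, 0.0000.
spectral radius ρ = 0.8598; 0.8598 < 1 ⇒ converges.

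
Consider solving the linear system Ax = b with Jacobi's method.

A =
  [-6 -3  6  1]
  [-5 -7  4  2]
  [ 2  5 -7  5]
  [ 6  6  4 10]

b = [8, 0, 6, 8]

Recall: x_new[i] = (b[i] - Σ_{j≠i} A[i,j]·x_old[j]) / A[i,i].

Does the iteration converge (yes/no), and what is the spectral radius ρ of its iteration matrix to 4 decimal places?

Split A = D + L + U, D = diag(-6, -7, -7, 10).
Jacobi T = -D⁻¹(L+U): T[3,0] = -(6)/(10) = -0.6000; T[3,3] = 0.
  T[0,:] = [+0.0000 -0.5000 +1.0000 +0.1667]
  T[1,:] = [-0.7143 +0.0000 +0.5714 +0.2857]
  T[2,:] = [+0.2857 +0.7143 +0.0000 +0.7143]
  T[3,:] = [-0.6000 -0.6000 -0.4000 +0.0000]
|roots of det(T-λI)|: 1.3128, 0.9089, 0.9089, 0.4905.
ρ = 1.3128; 1.3128 > 1: divergent.

no, ρ = 1.3128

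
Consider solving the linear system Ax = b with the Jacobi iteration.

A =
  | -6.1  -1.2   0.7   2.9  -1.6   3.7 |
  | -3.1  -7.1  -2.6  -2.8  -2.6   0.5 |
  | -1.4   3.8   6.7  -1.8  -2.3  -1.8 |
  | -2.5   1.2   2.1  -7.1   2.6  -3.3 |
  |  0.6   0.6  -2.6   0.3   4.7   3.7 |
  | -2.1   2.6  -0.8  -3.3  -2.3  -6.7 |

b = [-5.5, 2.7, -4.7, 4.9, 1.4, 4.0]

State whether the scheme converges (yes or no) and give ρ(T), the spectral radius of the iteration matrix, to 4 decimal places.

no, ρ = 1.1436

Diagonal D = diag(-6.1, -7.1, 6.7, -7.1, 4.7, -6.7); L, U strict lower/upper.
T_J = -D⁻¹(L+U): T[5,0] = -(-2.1)/(-6.7) = -0.3134; T[5,5] = 0.
  T[0,:] = [+0.0000, -0.1967, +0.1148, +0.4754, -0.2623, +0.6066]
  T[1,:] = [-0.4366, +0.0000, -0.3662, -0.3944, -0.3662, +0.0704]
  T[2,:] = [+0.2090, -0.5672, +0.0000, +0.2687, +0.3433, +0.2687]
  T[3,:] = [-0.3521, +0.1690, +0.2958, +0.0000, +0.3662, -0.4648]
  T[4,:] = [-0.1277, -0.1277, +0.5532, -0.0638, +0.0000, -0.7872]
  T[5,:] = [-0.3134, +0.3881, -0.1194, -0.4925, -0.3433, +0.0000]
|eigenvalues of T|: 1.1436, 0.6139, 0.6139, 0.5695, 0.5695, 0.2037.
ρ = 1.1436; 1.1436 > 1: divergent.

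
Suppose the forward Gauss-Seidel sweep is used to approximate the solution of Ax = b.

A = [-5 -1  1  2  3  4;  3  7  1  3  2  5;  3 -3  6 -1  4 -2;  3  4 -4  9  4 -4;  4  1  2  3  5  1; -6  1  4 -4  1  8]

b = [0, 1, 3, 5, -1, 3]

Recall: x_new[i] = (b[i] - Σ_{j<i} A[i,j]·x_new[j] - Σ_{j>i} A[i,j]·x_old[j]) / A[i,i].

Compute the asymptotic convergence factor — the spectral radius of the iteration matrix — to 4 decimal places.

Split A = D + L + U, D = diag(-5, 7, 6, 9, 5, 8).
GS T = -(D+L)⁻¹U: row 0 first, T[0,4] = -(3)/(-5) = +0.6000; later rows by forward substitution.
  T[0,:] = [+0.0000, -0.2000, +0.2000, +0.4000, +0.6000, +0.8000]
  T[1,:] = [+0.0000, +0.0857, -0.2286, -0.6000, -0.5429, -1.0571]
  T[2,:] = [+0.0000, +0.1429, -0.2143, -0.3333, -1.2381, -0.5952]
  T[3,:] = [+0.0000, +0.0921, -0.0603, -0.0148, -0.9534, +0.3831]
  T[4,:] = [+0.0000, +0.0305, +0.0076, -0.0578, +0.6959, -0.6203]
  T[5,:] = [+0.0000, -0.1899, +0.2546, +0.5415, +0.5732, +1.2988]
|λ(T)| sorted: 1.3985, 0.3174, 0.3174, 0.0475, 0.0475, 0.0000.
ρ = 1.3985; 1.3985 > 1 ⇒ diverges.

1.3985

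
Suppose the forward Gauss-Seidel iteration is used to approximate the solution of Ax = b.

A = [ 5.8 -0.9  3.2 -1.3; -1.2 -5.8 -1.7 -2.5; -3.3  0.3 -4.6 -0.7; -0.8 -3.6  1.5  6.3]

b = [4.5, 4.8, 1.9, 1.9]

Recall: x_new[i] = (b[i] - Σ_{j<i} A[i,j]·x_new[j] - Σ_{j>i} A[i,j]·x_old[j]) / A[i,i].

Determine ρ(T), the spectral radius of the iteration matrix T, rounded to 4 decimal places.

0.5164

Diagonal D = diag(5.8, -5.8, -4.6, 6.3); L, U strict lower/upper.
GS T = -(D+L)⁻¹U: row 0 first, T[0,3] = -(-1.3)/(5.8) = +0.2241; later rows by forward substitution.
  T[0,:] = [+0.0000 +0.1552 -0.5517 +0.2241]
  T[1,:] = [+0.0000 -0.0321 -0.1790 -0.4774]
  T[2,:] = [+0.0000 -0.1134 +0.3841 -0.3441]
  T[3,:] = [+0.0000 +0.0284 -0.2638 -0.1624]
|roots of det(T-λI)|: 0.5164, 0.3215, 0.0053, 0.0000.
ρ = 0.5164; 0.5164 < 1: convergent.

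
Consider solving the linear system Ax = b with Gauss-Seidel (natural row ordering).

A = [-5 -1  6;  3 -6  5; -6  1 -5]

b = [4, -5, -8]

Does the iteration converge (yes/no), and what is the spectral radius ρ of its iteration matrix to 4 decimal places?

no, ρ = 1.3965

Diagonal D = diag(-5, -6, -5); L, U strict lower/upper.
Gauss-Seidel: T = -(D+L)⁻¹U, row 0 first, T[0,2] = -(6)/(-5) = +1.2000; later rows by forward substitution.
  T[0,:] = [+0.0000 -0.2000 +1.2000]
  T[1,:] = [+0.0000 -0.1000 +1.4333]
  T[2,:] = [+0.0000 +0.2200 -1.1533]
eigenvalue magnitudes: 1.3965, 0.1432, 0.0000.
ρ = 1.3965; 1.3965 > 1 ⇒ diverges.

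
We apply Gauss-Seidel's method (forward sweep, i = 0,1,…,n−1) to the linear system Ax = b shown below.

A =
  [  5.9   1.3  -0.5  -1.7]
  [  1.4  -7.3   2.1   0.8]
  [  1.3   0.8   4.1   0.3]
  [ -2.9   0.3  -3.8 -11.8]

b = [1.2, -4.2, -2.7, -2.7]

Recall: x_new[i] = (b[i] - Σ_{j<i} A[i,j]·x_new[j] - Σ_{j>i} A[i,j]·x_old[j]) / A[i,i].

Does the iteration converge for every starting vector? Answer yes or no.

yes

Let D = diag(5.9, -7.3, 4.1, -11.8); L, U the strict triangles.
T_GS = -(D+L)⁻¹U: row 0 first, T[0,3] = -(-1.7)/(5.9) = +0.2881; later rows by forward substitution.
  T[0,:] = [+0.0000  -0.2203  +0.0847  +0.2881]
  T[1,:] = [+0.0000  -0.0423  +0.3039  +0.1648]
  T[2,:] = [+0.0000  +0.0781  -0.0862  -0.1967]
  T[3,:] = [+0.0000  +0.0279  +0.0147  -0.0033]
|λ(T)| sorted: 0.2404, 0.0689, 0.0689, 0.0000.
spectral radius ρ = 0.2404; 0.2404 < 1: convergent.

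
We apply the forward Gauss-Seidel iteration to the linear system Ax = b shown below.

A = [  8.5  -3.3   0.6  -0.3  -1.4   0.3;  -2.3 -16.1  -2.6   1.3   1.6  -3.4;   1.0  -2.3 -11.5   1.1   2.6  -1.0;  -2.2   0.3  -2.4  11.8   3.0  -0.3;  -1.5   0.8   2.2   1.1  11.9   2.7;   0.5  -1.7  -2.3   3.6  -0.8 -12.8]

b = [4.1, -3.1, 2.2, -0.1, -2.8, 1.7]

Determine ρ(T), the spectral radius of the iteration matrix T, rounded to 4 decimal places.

0.2079

A = D + L + U where D = diag(8.5, -16.1, -11.5, 11.8, 11.9, -12.8).
T_GS = -(D+L)⁻¹U: row 0 first, T[0,1] = -(-3.3)/(8.5) = +0.3882; later rows by forward substitution.
  T[0,:] = [+0.0000, +0.3882, -0.0706, +0.0353, +0.1647, -0.0353]
  T[1,:] = [+0.0000, -0.0555, -0.1514, +0.0757, +0.0758, -0.2061]
  T[2,:] = [+0.0000, +0.0449, +0.0241, +0.0836, +0.2252, -0.0488]
  T[3,:] = [+0.0000, +0.0829, -0.0044, +0.0217, -0.1796, +0.0142]
  T[4,:] = [+0.0000, +0.0367, -0.0028, -0.0181, -0.0094, -0.2098]
  T[5,:] = [+0.0000, +0.0355, +0.0119, -0.0165, -0.0941, +0.0519]
|λ(T)| sorted: 0.2079, 0.1489, 0.1246, 0.1246, 0.0281, 0.0000.
spectral radius ρ = 0.2079; 0.2079 < 1 ⇒ converges.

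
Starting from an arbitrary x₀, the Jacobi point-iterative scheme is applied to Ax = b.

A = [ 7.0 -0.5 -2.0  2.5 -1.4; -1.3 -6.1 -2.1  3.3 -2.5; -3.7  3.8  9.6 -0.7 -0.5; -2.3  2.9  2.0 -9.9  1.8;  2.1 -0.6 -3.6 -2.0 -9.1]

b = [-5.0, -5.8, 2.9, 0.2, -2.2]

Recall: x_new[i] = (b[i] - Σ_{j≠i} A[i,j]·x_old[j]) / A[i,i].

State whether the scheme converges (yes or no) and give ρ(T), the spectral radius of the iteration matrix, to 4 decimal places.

yes, ρ = 0.8458

Let D = diag(7, -6.1, 9.6, -9.9, -9.1); L, U the strict triangles.
Jacobi T = -D⁻¹(L+U): T[2,4] = -(-0.5)/(9.6) = +0.0521; T[2,2] = 0.
  T[0,:] = [+0.0000 +0.0714 +0.2857 -0.3571 +0.2000]
  T[1,:] = [-0.2131 +0.0000 -0.3443 +0.5410 -0.4098]
  T[2,:] = [+0.3854 -0.3958 +0.0000 +0.0729 +0.0521]
  T[3,:] = [-0.2323 +0.2929 +0.2020 +0.0000 +0.1818]
  T[4,:] = [+0.2308 -0.0659 -0.3956 -0.2198 +0.0000]
|eigenvalues of T|: 0.8458, 0.6009, 0.2651, 0.2651, 0.0077.
spectral radius ρ = 0.8458; 0.8458 < 1, so it converges for any x₀.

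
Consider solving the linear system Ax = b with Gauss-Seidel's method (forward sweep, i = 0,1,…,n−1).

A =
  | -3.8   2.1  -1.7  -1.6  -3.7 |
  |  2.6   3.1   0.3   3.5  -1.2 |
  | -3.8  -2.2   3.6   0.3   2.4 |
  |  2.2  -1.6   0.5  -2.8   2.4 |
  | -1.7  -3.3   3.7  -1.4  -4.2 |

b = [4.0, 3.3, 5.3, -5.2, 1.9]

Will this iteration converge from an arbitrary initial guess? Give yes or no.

Let D = diag(-3.8, 3.1, 3.6, -2.8, -4.2); L, U the strict triangles.
GS T = -(D+L)⁻¹U: row 0 first, T[0,4] = -(-3.7)/(-3.8) = -0.9737; later rows by forward substitution.
  T[0,:] = [+0.0000, +0.5526, -0.4474, -0.4211, -0.9737]
  T[1,:] = [+0.0000, -0.4635, +0.2784, -0.7759, +1.2037]
  T[2,:] = [+0.0000, +0.3001, -0.3021, -1.0019, -0.9588]
  T[3,:] = [+0.0000, +0.7527, -0.5646, -0.0664, -0.7670]
  T[4,:] = [+0.0000, +0.1540, -0.1156, -0.0805, -1.1407]
eigenvalue magnitudes: 1.5845, 0.3129, 0.3129, 0.0100, 0.0000.
spectral radius ρ = 1.5845; 1.5845 > 1 ⇒ diverges.

no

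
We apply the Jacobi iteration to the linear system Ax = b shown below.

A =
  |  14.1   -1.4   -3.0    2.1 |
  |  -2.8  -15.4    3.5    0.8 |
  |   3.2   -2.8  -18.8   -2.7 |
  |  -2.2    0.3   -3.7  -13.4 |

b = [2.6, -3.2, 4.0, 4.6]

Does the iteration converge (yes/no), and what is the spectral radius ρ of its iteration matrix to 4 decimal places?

Split A = D + L + U, D = diag(14.1, -15.4, -18.8, -13.4).
T_J = -D⁻¹(L+U): T[1,2] = -(3.5)/(-15.4) = +0.2273; T[1,1] = 0.
  T[0,:] = [+0.0000  +0.0993  +0.2128  -0.1489]
  T[1,:] = [-0.1818  +0.0000  +0.2273  +0.0519]
  T[2,:] = [+0.1702  -0.1489  +0.0000  -0.1436]
  T[3,:] = [-0.1642  +0.0224  -0.2761  +0.0000]
|eigenvalues of T|: 0.3675, 0.2281, 0.2281, 0.1658.
ρ(T) = max|λ| = 0.3675; 0.3675 < 1 ⇒ converges.

yes, ρ = 0.3675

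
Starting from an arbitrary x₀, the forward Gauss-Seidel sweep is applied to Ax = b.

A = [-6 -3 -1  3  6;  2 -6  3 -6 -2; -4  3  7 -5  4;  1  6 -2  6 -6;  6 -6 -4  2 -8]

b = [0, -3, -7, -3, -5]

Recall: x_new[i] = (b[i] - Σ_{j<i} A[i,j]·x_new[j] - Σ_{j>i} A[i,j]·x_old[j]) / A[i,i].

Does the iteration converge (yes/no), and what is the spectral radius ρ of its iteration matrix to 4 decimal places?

Write A = D+L+U with D = diag(-6, -6, 7, 6, -8).
GS T = -(D+L)⁻¹U: row 0 first, T[0,4] = -(6)/(-6) = +1.0000; later rows by forward substitution.
  T[0,:] = [+0.0000  -0.5000  -0.1667  +0.5000  +1.0000]
  T[1,:] = [+0.0000  -0.1667  +0.4444  -0.8333  +0.0000]
  T[2,:] = [+0.0000  -0.2143  -0.2857  +1.3571  +0.0000]
  T[3,:] = [+0.0000  +0.1786  -0.5119  +1.2024  +0.8333]
  T[4,:] = [+0.0000  -0.0982  -0.4435  +0.6220  +0.9583]
|λ(T)| sorted: 1.3052, 0.5394, 0.4362, 0.4362, 0.0000.
spectral radius ρ = 1.3052; 1.3052 > 1 ⇒ diverges.

no, ρ = 1.3052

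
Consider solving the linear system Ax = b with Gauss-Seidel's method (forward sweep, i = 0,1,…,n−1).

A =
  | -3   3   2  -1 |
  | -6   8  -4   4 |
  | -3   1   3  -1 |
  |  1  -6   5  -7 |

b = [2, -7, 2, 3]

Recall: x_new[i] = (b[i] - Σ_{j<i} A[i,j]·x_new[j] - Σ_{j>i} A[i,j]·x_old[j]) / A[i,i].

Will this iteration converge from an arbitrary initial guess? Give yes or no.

no

A = D + L + U where D = diag(-3, 8, 3, -7).
T_GS = -(D+L)⁻¹U: row 0 first, T[0,2] = -(2)/(-3) = +0.6667; later rows by forward substitution.
  T[0,:] = [+0.0000, +1.0000, +0.6667, -0.3333]
  T[1,:] = [+0.0000, +0.7500, +1.0000, -0.7500]
  T[2,:] = [+0.0000, +0.7500, +0.3333, +0.2500]
  T[3,:] = [+0.0000, +0.0357, -0.5238, +0.7738]
|eigenvalues of T|: 1.5463, 0.2490, 0.0618, 0.0000.
ρ(T) = max|λ| = 1.5463; 1.5463 > 1, so it fails to converge.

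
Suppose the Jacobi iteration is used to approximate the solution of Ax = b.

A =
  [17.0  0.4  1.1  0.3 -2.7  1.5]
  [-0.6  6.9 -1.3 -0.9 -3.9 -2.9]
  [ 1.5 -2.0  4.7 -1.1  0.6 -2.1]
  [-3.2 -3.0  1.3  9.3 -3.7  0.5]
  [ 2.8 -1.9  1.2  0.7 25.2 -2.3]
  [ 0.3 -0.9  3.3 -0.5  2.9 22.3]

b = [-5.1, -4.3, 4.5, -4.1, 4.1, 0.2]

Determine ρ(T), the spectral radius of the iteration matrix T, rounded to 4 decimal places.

A = D + L + U where D = diag(17, 6.9, 4.7, 9.3, 25.2, 22.3).
T_J = -D⁻¹(L+U): T[4,0] = -(2.8)/(25.2) = -0.1111; T[4,4] = 0.
  T[0,:] = [+0.0000 -0.0235 -0.0647 -0.0176 +0.1588 -0.0882]
  T[1,:] = [+0.0870 +0.0000 +0.1884 +0.1304 +0.5652 +0.4203]
  T[2,:] = [-0.3191 +0.4255 +0.0000 +0.2340 -0.1277 +0.4468]
  T[3,:] = [+0.3441 +0.3226 -0.1398 +0.0000 +0.3978 -0.0538]
  T[4,:] = [-0.1111 +0.0754 -0.0476 -0.0278 +0.0000 +0.0913]
  T[5,:] = [-0.0135 +0.0404 -0.1480 +0.0224 -0.1300 +0.0000]
|roots of det(T-λI)|: 0.4110, 0.3310, 0.3310, 0.2309, 0.2309, 0.1562.
ρ = 0.4110; 0.4110 < 1, so it converges for any x₀.

0.4110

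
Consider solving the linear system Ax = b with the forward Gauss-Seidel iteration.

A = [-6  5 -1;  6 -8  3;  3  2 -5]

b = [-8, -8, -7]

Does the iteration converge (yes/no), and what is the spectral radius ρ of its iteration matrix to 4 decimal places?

yes, ρ = 0.8465

Split A = D + L + U, D = diag(-6, -8, -5).
T_GS = -(D+L)⁻¹U: row 0 first, T[0,1] = -(5)/(-6) = +0.8333; later rows by forward substitution.
  T[0,:] = [+0.0000  +0.8333  -0.1667]
  T[1,:] = [+0.0000  +0.6250  +0.2500]
  T[2,:] = [+0.0000  +0.7500  -0.0000]
|λ(T)| sorted: 0.8465, 0.2215, 0.0000.
spectral radius ρ = 0.8465; 0.8465 < 1: convergent.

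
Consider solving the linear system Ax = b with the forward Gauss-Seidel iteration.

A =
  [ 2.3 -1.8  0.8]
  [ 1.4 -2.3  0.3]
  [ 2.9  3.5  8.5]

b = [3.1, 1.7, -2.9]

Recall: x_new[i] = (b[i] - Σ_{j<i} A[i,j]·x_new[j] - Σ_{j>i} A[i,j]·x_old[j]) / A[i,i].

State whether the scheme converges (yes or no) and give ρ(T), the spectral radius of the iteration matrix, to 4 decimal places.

Diagonal D = diag(2.3, -2.3, 8.5); L, U strict lower/upper.
GS T = -(D+L)⁻¹U: row 0 first, T[0,1] = -(-1.8)/(2.3) = +0.7826; later rows by forward substitution.
  T[0,:] = [+0.0000  +0.7826  -0.3478]
  T[1,:] = [+0.0000  +0.4764  -0.0813]
  T[2,:] = [+0.0000  -0.4632  +0.1521]
eigenvalue magnitudes: 0.5671, 0.0614, 0.0000.
ρ = 0.5671; 0.5671 < 1, so it converges for any x₀.

yes, ρ = 0.5671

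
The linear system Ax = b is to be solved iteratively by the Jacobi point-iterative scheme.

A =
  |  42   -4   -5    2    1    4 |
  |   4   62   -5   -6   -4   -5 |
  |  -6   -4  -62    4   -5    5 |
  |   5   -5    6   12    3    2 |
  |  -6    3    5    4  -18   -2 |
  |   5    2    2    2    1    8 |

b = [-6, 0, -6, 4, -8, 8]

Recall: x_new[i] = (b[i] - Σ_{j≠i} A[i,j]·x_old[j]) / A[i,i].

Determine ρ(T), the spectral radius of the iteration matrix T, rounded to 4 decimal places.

0.4548

Write A = D+L+U with D = diag(42, 62, -62, 12, -18, 8).
Jacobi T = -D⁻¹(L+U): T[2,0] = -(-6)/(-62) = -0.0968; T[2,2] = 0.
  T[0,:] = [+0.0000 +0.0952 +0.1190 -0.0476 -0.0238 -0.0952]
  T[1,:] = [-0.0645 +0.0000 +0.0806 +0.0968 +0.0645 +0.0806]
  T[2,:] = [-0.0968 -0.0645 +0.0000 +0.0645 -0.0806 +0.0806]
  T[3,:] = [-0.4167 +0.4167 -0.5000 +0.0000 -0.2500 -0.1667]
  T[4,:] = [-0.3333 +0.1667 +0.2778 +0.2222 +0.0000 -0.1111]
  T[5,:] = [-0.6250 -0.2500 -0.2500 -0.2500 -0.1250 +0.0000]
moduli |λ_i(T)| = 0.4548, 0.3226, 0.3226, 0.2433, 0.1558, 0.1558.
ρ = 0.4548; 0.4548 < 1, so it converges for any x₀.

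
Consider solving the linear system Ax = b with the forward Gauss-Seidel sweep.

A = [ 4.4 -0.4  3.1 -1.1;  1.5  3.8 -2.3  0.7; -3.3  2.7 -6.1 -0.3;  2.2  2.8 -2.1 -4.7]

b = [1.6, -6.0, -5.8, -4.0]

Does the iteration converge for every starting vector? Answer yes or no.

yes

A = D + L + U where D = diag(4.4, 3.8, -6.1, -4.7).
GS T = -(D+L)⁻¹U: row 0 first, T[0,3] = -(-1.1)/(4.4) = +0.2500; later rows by forward substitution.
  T[0,:] = [+0.0000 +0.0909 -0.7045 +0.2500]
  T[1,:] = [+0.0000 -0.0359 +0.8834 -0.2829]
  T[2,:] = [+0.0000 -0.0651 +0.7721 -0.3096]
  T[3,:] = [+0.0000 +0.0502 -0.1485 +0.0868]
|roots of det(T-λI)|: 0.7367, 0.1031, 0.0167, 0.0000.
ρ = 0.7367; 0.7367 < 1, so it converges for any x₀.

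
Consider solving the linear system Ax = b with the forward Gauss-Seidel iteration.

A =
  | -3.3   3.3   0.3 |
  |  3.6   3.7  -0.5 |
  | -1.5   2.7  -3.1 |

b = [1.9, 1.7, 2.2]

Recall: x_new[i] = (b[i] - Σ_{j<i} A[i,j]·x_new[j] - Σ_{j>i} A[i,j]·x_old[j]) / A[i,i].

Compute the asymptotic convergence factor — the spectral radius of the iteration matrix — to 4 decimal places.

0.9040

Write A = D+L+U with D = diag(-3.3, 3.7, -3.1).
T_GS = -(D+L)⁻¹U: row 0 first, T[0,1] = -(3.3)/(-3.3) = +1.0000; later rows by forward substitution.
  T[0,:] = [+0.0000 +1.0000 +0.0909]
  T[1,:] = [+0.0000 -0.9730 +0.0467]
  T[2,:] = [+0.0000 -1.3313 -0.0033]
|λ(T)| sorted: 0.9040, 0.0723, 0.0000.
ρ = 0.9040; 0.9040 < 1: convergent.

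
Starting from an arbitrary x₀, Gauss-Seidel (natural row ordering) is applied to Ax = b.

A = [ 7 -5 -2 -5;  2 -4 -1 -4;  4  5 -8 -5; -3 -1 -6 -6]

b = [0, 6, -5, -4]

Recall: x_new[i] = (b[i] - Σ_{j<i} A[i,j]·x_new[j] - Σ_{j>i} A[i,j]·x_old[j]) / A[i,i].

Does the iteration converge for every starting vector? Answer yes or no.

Write A = D+L+U with D = diag(7, -4, -8, -6).
Gauss-Seidel: T = -(D+L)⁻¹U, row 0 first, T[0,3] = -(-5)/(7) = +0.7143; later rows by forward substitution.
  T[0,:] = [+0.0000  +0.7143  +0.2857  +0.7143]
  T[1,:] = [+0.0000  +0.3571  -0.1071  -0.6429]
  T[2,:] = [+0.0000  +0.5804  +0.0759  -0.6696]
  T[3,:] = [+0.0000  -0.9970  -0.2009  +0.4196]
|eigenvalues of T|: 1.2268, 0.4708, 0.0966, 0.0000.
ρ = 1.2268; 1.2268 > 1, so it fails to converge.

no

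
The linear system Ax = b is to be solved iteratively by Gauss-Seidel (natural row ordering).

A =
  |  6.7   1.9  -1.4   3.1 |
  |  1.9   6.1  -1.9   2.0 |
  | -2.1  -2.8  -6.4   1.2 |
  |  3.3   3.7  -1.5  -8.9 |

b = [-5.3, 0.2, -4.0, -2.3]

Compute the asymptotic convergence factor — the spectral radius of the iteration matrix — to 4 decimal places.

0.5968

Write A = D+L+U with D = diag(6.7, 6.1, -6.4, -8.9).
T_GS = -(D+L)⁻¹U: row 0 first, T[0,2] = -(-1.4)/(6.7) = +0.2090; later rows by forward substitution.
  T[0,:] = [+0.0000, -0.2836, +0.2090, -0.4627]
  T[1,:] = [+0.0000, +0.0883, +0.2464, -0.1838]
  T[2,:] = [+0.0000, +0.0544, -0.1764, +0.4197]
  T[3,:] = [+0.0000, -0.0776, +0.2096, -0.3187]
|roots of det(T-λI)|: 0.5968, 0.1014, 0.1014, 0.0000.
spectral radius ρ = 0.5968; 0.5968 < 1, so it converges for any x₀.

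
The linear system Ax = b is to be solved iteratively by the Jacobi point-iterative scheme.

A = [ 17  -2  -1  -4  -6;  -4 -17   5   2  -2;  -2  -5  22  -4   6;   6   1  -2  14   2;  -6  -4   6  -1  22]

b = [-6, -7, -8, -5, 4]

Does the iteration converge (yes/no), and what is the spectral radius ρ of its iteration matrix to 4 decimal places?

yes, ρ = 0.5089

Let D = diag(17, -17, 22, 14, 22); L, U the strict triangles.
Jacobi T = -D⁻¹(L+U): T[2,0] = -(-2)/(22) = +0.0909; T[2,2] = 0.
  T[0,:] = [+0.0000, +0.1176, +0.0588, +0.2353, +0.3529]
  T[1,:] = [-0.2353, +0.0000, +0.2941, +0.1176, -0.1176]
  T[2,:] = [+0.0909, +0.2273, +0.0000, +0.1818, -0.2727]
  T[3,:] = [-0.4286, -0.0714, +0.1429, +0.0000, -0.1429]
  T[4,:] = [+0.2727, +0.1818, -0.2727, +0.0455, +0.0000]
|roots of det(T-λI)|: 0.5089, 0.2935, 0.2935, 0.2330, 0.0176.
ρ(T) = max|λ| = 0.5089; 0.5089 < 1 ⇒ converges.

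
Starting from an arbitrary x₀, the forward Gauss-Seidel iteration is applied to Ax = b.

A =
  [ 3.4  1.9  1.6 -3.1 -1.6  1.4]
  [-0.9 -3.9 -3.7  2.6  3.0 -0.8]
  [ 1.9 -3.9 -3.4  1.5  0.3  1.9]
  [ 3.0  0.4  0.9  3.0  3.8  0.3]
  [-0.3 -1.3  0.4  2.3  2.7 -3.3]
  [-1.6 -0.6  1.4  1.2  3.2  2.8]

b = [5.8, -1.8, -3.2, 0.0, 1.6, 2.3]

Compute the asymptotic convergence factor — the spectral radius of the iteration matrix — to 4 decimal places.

1.6644

A = D + L + U where D = diag(3.4, -3.9, -3.4, 3, 2.7, 2.8).
Gauss-Seidel: T = -(D+L)⁻¹U, row 0 first, T[0,3] = -(-3.1)/(3.4) = +0.9118; later rows by forward substitution.
  T[0,:] = [+0.0000 -0.5588 -0.4706 +0.9118 +0.4706 -0.4118]
  T[1,:] = [+0.0000 +0.1290 -0.8401 +0.4563 +0.6606 -0.1101]
  T[2,:] = [+0.0000 -0.4602 +0.7007 +0.4273 -0.4066 +0.4550]
  T[3,:] = [+0.0000 +0.6797 +0.3724 -1.1008 -1.7034 +0.1899]
  T[4,:] = [+0.0000 -0.5108 -0.8778 +1.1954 +1.8816 +0.8942]
  T[5,:] = [+0.0000 +0.2309 +0.0443 -0.4893 -0.8066 -1.5898]
|λ(T)| sorted: 1.6644, 1.1425, 0.6611, 0.6611, 0.2490, 0.0000.
ρ(T) = max|λ| = 1.6644; 1.6644 > 1, so it fails to converge.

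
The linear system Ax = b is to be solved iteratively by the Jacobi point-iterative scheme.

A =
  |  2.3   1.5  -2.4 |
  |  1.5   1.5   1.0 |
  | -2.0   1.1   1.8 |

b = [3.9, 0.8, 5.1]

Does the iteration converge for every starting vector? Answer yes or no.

Write A = D+L+U with D = diag(2.3, 1.5, 1.8).
Jacobi: T = -D⁻¹(L+U), T[0,1] = -(1.5)/(2.3) = -0.6522; T[0,0] = 0.
  T[0,:] = [+0.0000 -0.6522 +1.0435]
  T[1,:] = [-1.0000 +0.0000 -0.6667]
  T[2,:] = [+1.1111 -0.6111 +0.0000]
eigenvalue magnitudes: 1.6969, 1.0922, 0.6048.
spectral radius ρ = 1.6969; 1.6969 > 1, so it fails to converge.

no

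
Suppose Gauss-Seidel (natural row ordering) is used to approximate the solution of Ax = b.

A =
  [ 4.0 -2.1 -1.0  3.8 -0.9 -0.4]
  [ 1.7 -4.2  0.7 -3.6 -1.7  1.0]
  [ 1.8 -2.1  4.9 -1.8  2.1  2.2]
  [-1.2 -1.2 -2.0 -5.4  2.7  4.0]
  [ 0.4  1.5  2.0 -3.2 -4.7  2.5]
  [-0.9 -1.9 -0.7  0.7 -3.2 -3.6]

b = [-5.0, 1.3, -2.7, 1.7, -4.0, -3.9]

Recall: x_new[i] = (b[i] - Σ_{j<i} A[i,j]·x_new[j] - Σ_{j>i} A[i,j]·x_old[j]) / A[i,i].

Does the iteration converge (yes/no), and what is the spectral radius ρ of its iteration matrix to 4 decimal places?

no, ρ = 1.1719

Write A = D+L+U with D = diag(4, -4.2, 4.9, -5.4, -4.7, -3.6).
Gauss-Seidel: T = -(D+L)⁻¹U, row 0 first, T[0,5] = -(-0.4)/(4) = +0.1000; later rows by forward substitution.
  T[0,:] = [+0.0000 +0.5250 +0.2500 -0.9500 +0.2250 +0.1000]
  T[1,:] = [+0.0000 +0.2125 +0.2679 -1.2417 -0.3137 +0.2786]
  T[2,:] = [+0.0000 -0.1018 +0.0230 +0.1842 -0.6457 -0.3663]
  T[3,:] = [+0.0000 -0.1262 -0.1236 +0.4188 +0.7588 +0.7923]
  T[4,:] = [+0.0000 +0.1551 +0.2007 -0.6839 -0.8724 -0.0660]
  T[5,:] = [+0.0000 -0.3860 -0.4107 +1.5464 +1.1579 +0.1119]
|λ(T)| sorted: 1.1719, 0.8143, 0.3749, 0.1336, 0.0447, 0.0000.
ρ = 1.1719; 1.1719 > 1: divergent.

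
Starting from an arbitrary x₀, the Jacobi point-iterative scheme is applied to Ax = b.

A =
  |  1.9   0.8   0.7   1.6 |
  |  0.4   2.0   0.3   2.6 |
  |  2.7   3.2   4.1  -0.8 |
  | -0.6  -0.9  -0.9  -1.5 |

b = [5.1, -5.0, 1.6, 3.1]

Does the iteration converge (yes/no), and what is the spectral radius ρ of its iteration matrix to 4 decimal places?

A = D + L + U where D = diag(1.9, 2, 4.1, -1.5).
Jacobi: T = -D⁻¹(L+U), T[1,3] = -(2.6)/(2) = -1.3000; T[1,1] = 0.
  T[0,:] = [+0.0000  -0.4211  -0.3684  -0.8421]
  T[1,:] = [-0.2000  +0.0000  -0.1500  -1.3000]
  T[2,:] = [-0.6585  -0.7805  +0.0000  +0.1951]
  T[3,:] = [-0.4000  -0.6000  -0.6000  +0.0000]
moduli |λ_i(T)| = 1.5495, 0.7745, 0.7745, 0.2821.
ρ(T) = max|λ| = 1.5495; 1.5495 > 1, so it fails to converge.

no, ρ = 1.5495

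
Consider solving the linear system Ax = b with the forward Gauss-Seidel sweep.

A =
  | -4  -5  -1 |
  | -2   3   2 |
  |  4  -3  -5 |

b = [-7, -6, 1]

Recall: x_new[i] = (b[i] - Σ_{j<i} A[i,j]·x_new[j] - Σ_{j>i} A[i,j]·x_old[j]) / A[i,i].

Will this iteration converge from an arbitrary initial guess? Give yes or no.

no

Let D = diag(-4, 3, -5); L, U the strict triangles.
Gauss-Seidel: T = -(D+L)⁻¹U, row 0 first, T[0,1] = -(-5)/(-4) = -1.2500; later rows by forward substitution.
  T[0,:] = [+0.0000  -1.2500  -0.2500]
  T[1,:] = [+0.0000  -0.8333  -0.8333]
  T[2,:] = [+0.0000  -0.5000  +0.3000]
eigenvalue magnitudes: 1.1256, 0.5923, 0.0000.
ρ = 1.1256; 1.1256 > 1, so it fails to converge.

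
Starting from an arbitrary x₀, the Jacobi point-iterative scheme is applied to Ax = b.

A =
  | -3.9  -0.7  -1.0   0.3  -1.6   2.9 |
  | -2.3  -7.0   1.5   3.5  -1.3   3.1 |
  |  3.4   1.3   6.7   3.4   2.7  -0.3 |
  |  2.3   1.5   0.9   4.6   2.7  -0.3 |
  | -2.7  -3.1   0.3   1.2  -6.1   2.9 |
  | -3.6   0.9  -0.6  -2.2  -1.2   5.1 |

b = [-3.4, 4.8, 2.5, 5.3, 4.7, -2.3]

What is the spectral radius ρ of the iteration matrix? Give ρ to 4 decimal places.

Split A = D + L + U, D = diag(-3.9, -7, 6.7, 4.6, -6.1, 5.1).
Jacobi: T = -D⁻¹(L+U), T[5,2] = -(-0.6)/(5.1) = +0.1176; T[5,5] = 0.
  T[0,:] = [+0.0000 -0.1795 -0.2564 +0.0769 -0.4103 +0.7436]
  T[1,:] = [-0.3286 +0.0000 +0.2143 +0.5000 -0.1857 +0.4429]
  T[2,:] = [-0.5075 -0.1940 +0.0000 -0.5075 -0.4030 +0.0448]
  T[3,:] = [-0.5000 -0.3261 -0.1957 +0.0000 -0.5870 +0.0652]
  T[4,:] = [-0.4426 -0.5082 +0.0492 +0.1967 +0.0000 +0.4754]
  T[5,:] = [+0.7059 -0.1765 +0.1176 +0.4314 +0.2353 +0.0000]
|λ(T)| sorted: 1.2725, 0.6922, 0.6554, 0.6554, 0.4784, 0.2543.
ρ = 1.2725; 1.2725 > 1 ⇒ diverges.

1.2725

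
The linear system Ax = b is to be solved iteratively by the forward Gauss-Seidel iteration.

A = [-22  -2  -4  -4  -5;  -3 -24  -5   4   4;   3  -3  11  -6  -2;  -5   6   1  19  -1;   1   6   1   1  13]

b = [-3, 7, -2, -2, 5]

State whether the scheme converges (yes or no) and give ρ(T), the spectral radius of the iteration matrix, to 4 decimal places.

Diagonal D = diag(-22, -24, 11, 19, 13); L, U strict lower/upper.
Gauss-Seidel: T = -(D+L)⁻¹U, row 0 first, T[0,3] = -(-4)/(-22) = -0.1818; later rows by forward substitution.
  T[0,:] = [+0.0000, -0.0909, -0.1818, -0.1818, -0.2273]
  T[1,:] = [+0.0000, +0.0114, -0.1856, +0.1894, +0.1951]
  T[2,:] = [+0.0000, +0.0279, -0.0010, +0.6467, +0.2970]
  T[3,:] = [+0.0000, -0.0290, +0.0108, -0.1417, -0.0844]
  T[4,:] = [+0.0000, +0.0018, +0.0989, -0.1123, -0.0889]
|roots of det(T-λI)|: 0.2874, 0.1100, 0.0636, 0.0208, 0.0000.
spectral radius ρ = 0.2874; 0.2874 < 1: convergent.

yes, ρ = 0.2874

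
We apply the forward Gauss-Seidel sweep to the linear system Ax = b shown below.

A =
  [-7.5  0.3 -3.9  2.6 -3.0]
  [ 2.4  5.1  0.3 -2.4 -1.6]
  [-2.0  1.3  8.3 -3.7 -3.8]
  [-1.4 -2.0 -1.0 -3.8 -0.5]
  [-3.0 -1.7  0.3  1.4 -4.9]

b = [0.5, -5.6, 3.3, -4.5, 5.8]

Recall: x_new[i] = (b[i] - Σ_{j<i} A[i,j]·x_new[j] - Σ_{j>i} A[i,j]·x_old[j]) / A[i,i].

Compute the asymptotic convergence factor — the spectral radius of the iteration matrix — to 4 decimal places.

Diagonal D = diag(-7.5, 5.1, 8.3, -3.8, -4.9); L, U strict lower/upper.
GS T = -(D+L)⁻¹U: row 0 first, T[0,4] = -(-3)/(-7.5) = -0.4000; later rows by forward substitution.
  T[0,:] = [+0.0000 +0.0400 -0.5200 +0.3467 -0.4000]
  T[1,:] = [+0.0000 -0.0188 +0.1859 +0.3075 +0.5020]
  T[2,:] = [+0.0000 +0.0126 -0.1544 +0.4812 +0.2828]
  T[3,:] = [+0.0000 -0.0081 +0.1344 -0.4162 -0.3228]
  T[4,:] = [+0.0000 -0.0195 +0.2828 -0.4084 -0.0042]
eigenvalue magnitudes: 0.8262, 0.2159, 0.0317, 0.0149, 0.0000.
ρ(T) = max|λ| = 0.8262; 0.8262 < 1, so it converges for any x₀.

0.8262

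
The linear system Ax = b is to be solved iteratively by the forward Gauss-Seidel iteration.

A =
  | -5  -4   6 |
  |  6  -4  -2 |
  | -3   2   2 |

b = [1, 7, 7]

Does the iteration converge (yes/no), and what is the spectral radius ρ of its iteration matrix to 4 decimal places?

no, ρ = 1.2000

Write A = D+L+U with D = diag(-5, -4, 2).
T_GS = -(D+L)⁻¹U: row 0 first, T[0,1] = -(-4)/(-5) = -0.8000; later rows by forward substitution.
  T[0,:] = [+0.0000  -0.8000  +1.2000]
  T[1,:] = [+0.0000  -1.2000  +1.3000]
  T[2,:] = [+0.0000  +0.0000  +0.5000]
eigenvalue magnitudes: 1.2000, 0.5000, 0.0000.
ρ = 1.2000; 1.2000 > 1, so it fails to converge.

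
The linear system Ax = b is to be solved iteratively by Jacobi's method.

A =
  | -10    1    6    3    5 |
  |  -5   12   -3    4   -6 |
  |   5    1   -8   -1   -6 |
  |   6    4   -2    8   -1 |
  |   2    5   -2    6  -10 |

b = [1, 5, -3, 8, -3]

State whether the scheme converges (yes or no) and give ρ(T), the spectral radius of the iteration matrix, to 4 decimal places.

no, ρ = 1.1939

Let D = diag(-10, 12, -8, 8, -10); L, U the strict triangles.
Jacobi T = -D⁻¹(L+U): T[0,3] = -(3)/(-10) = +0.3000; T[0,0] = 0.
  T[0,:] = [+0.0000, +0.1000, +0.6000, +0.3000, +0.5000]
  T[1,:] = [+0.4167, +0.0000, +0.2500, -0.3333, +0.5000]
  T[2,:] = [+0.6250, +0.1250, +0.0000, -0.1250, -0.7500]
  T[3,:] = [-0.7500, -0.5000, +0.2500, +0.0000, +0.1250]
  T[4,:] = [+0.2000, +0.5000, -0.2000, +0.6000, +0.0000]
|λ(T)| sorted: 1.1939, 0.6847, 0.4898, 0.4898, 0.1469.
ρ(T) = max|λ| = 1.1939; 1.1939 > 1, so it fails to converge.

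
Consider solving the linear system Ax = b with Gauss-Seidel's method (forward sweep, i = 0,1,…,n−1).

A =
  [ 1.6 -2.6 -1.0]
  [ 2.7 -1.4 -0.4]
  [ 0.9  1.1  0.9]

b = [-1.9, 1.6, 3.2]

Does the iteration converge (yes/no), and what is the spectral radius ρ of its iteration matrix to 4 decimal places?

Diagonal D = diag(1.6, -1.4, 0.9); L, U strict lower/upper.
T_GS = -(D+L)⁻¹U: row 0 first, T[0,2] = -(-1)/(1.6) = +0.6250; later rows by forward substitution.
  T[0,:] = [+0.0000  +1.6250  +0.6250]
  T[1,:] = [+0.0000  +3.1339  +0.9196]
  T[2,:] = [+0.0000  -5.4554  -1.7490]
|eigenvalues of T|: 1.6639, 0.2790, 0.0000.
spectral radius ρ = 1.6639; 1.6639 > 1, so it fails to converge.

no, ρ = 1.6639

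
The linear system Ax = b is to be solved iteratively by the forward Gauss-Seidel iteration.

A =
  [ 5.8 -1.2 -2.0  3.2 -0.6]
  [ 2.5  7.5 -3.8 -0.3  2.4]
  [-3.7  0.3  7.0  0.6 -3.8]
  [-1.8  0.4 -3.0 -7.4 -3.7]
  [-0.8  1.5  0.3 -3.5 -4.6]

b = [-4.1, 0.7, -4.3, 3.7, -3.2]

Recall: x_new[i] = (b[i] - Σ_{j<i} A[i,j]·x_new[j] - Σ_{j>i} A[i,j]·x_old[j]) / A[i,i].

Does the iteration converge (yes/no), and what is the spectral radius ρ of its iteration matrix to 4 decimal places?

Write A = D+L+U with D = diag(5.8, 7.5, 7, -7.4, -4.6).
T_GS = -(D+L)⁻¹U: row 0 first, T[0,4] = -(-0.6)/(5.8) = +0.1034; later rows by forward substitution.
  T[0,:] = [+0.0000, +0.2069, +0.3448, -0.5517, +0.1034]
  T[1,:] = [+0.0000, -0.0690, +0.3917, +0.2239, -0.3545]
  T[2,:] = [+0.0000, +0.1123, +0.1655, -0.3869, +0.6127]
  T[3,:] = [+0.0000, -0.0996, -0.1298, +0.3032, -0.7927]
  T[4,:] = [+0.0000, +0.0246, +0.1773, -0.0869, +0.5095]
|roots of det(T-λI)|: 0.9282, 0.0947, 0.0947, 0.0938, 0.0000.
spectral radius ρ = 0.9282; 0.9282 < 1, so it converges for any x₀.

yes, ρ = 0.9282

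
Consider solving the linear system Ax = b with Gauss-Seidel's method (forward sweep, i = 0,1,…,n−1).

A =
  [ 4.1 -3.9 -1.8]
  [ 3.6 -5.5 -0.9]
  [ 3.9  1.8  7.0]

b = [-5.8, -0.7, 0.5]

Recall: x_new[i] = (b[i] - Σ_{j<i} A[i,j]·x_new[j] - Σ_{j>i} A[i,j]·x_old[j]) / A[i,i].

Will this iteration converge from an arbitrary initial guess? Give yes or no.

yes

A = D + L + U where D = diag(4.1, -5.5, 7).
T_GS = -(D+L)⁻¹U: row 0 first, T[0,1] = -(-3.9)/(4.1) = +0.9512; later rows by forward substitution.
  T[0,:] = [+0.0000  +0.9512  +0.4390]
  T[1,:] = [+0.0000  +0.6226  +0.1237]
  T[2,:] = [+0.0000  -0.6901  -0.2764]
|roots of det(T-λI)|: 0.5147, 0.1685, 0.0000.
spectral radius ρ = 0.5147; 0.5147 < 1: convergent.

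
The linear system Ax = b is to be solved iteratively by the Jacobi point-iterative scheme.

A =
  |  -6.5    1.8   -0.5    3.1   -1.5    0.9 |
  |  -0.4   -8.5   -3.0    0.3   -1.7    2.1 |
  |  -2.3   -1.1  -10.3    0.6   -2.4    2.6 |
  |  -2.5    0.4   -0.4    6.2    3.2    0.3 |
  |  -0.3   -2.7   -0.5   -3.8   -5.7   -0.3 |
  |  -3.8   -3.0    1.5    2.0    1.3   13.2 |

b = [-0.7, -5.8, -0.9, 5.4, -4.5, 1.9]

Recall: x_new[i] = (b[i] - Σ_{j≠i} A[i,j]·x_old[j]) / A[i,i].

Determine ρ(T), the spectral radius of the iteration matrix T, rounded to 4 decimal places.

0.8652

Split A = D + L + U, D = diag(-6.5, -8.5, -10.3, 6.2, -5.7, 13.2).
T_J = -D⁻¹(L+U): T[1,3] = -(0.3)/(-8.5) = +0.0353; T[1,1] = 0.
  T[0,:] = [+0.0000, +0.2769, -0.0769, +0.4769, -0.2308, +0.1385]
  T[1,:] = [-0.0471, +0.0000, -0.3529, +0.0353, -0.2000, +0.2471]
  T[2,:] = [-0.2233, -0.1068, +0.0000, +0.0583, -0.2330, +0.2524]
  T[3,:] = [+0.4032, -0.0645, +0.0645, +0.0000, -0.5161, -0.0484]
  T[4,:] = [-0.0526, -0.4737, -0.0877, -0.6667, +0.0000, -0.0526]
  T[5,:] = [+0.2879, +0.2273, -0.1136, -0.1515, -0.0985, +0.0000]
moduli |λ_i(T)| = 0.8652, 0.6796, 0.5537, 0.2469, 0.2469, 0.0513.
ρ(T) = max|λ| = 0.8652; 0.8652 < 1: convergent.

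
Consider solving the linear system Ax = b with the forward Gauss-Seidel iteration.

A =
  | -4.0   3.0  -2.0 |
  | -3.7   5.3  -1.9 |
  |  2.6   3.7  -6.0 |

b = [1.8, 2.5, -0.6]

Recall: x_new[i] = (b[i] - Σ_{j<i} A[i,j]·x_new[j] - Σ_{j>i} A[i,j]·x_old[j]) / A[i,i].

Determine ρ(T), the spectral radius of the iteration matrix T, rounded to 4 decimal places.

0.5318

Diagonal D = diag(-4, 5.3, -6); L, U strict lower/upper.
GS T = -(D+L)⁻¹U: row 0 first, T[0,1] = -(3)/(-4) = +0.7500; later rows by forward substitution.
  T[0,:] = [+0.0000  +0.7500  -0.5000]
  T[1,:] = [+0.0000  +0.5236  +0.0094]
  T[2,:] = [+0.0000  +0.6479  -0.2108]
|λ(T)| sorted: 0.5318, 0.2191, 0.0000.
ρ(T) = max|λ| = 0.5318; 0.5318 < 1: convergent.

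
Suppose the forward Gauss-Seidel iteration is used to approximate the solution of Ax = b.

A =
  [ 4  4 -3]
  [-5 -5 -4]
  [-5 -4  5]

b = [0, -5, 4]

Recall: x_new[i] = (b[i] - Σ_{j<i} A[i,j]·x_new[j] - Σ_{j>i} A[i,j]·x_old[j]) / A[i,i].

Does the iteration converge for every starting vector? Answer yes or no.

Let D = diag(4, -5, 5); L, U the strict triangles.
GS T = -(D+L)⁻¹U: row 0 first, T[0,2] = -(-3)/(4) = +0.7500; later rows by forward substitution.
  T[0,:] = [+0.0000 -1.0000 +0.7500]
  T[1,:] = [+0.0000 +1.0000 -1.5500]
  T[2,:] = [+0.0000 -0.2000 -0.4900]
|eigenvalues of T|: 1.1851, 0.6751, 0.0000.
spectral radius ρ = 1.1851; 1.1851 > 1, so it fails to converge.

no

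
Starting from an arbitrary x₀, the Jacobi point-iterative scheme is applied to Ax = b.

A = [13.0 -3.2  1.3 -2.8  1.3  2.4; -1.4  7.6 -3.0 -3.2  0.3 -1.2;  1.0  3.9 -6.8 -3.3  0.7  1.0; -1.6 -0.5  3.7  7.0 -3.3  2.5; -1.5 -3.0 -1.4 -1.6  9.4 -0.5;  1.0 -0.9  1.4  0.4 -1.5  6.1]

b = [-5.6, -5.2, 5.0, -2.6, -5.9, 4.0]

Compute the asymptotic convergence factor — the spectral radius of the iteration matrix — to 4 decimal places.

0.8829

Write A = D+L+U with D = diag(13, 7.6, -6.8, 7, 9.4, 6.1).
Jacobi T = -D⁻¹(L+U): T[3,0] = -(-1.6)/(7) = +0.2286; T[3,3] = 0.
  T[0,:] = [+0.0000  +0.2462  -0.1000  +0.2154  -0.1000  -0.1846]
  T[1,:] = [+0.1842  +0.0000  +0.3947  +0.4211  -0.0395  +0.1579]
  T[2,:] = [+0.1471  +0.5735  +0.0000  -0.4853  +0.1029  +0.1471]
  T[3,:] = [+0.2286  +0.0714  -0.5286  +0.0000  +0.4714  -0.3571]
  T[4,:] = [+0.1596  +0.3191  +0.1489  +0.1702  +0.0000  +0.0532]
  T[5,:] = [-0.1639  +0.1475  -0.2295  -0.0656  +0.2459  +0.0000]
|eigenvalues of T|: 0.8829, 0.5552, 0.5552, 0.2959, 0.1221, 0.0232.
ρ(T) = max|λ| = 0.8829; 0.8829 < 1 ⇒ converges.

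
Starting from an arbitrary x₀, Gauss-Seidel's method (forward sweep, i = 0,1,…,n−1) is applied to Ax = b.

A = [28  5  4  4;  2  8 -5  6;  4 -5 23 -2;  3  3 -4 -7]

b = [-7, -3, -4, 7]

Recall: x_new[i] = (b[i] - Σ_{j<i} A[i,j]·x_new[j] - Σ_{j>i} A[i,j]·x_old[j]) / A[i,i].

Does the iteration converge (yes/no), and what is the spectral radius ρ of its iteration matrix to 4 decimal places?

yes, ρ = 0.4619

A = D + L + U where D = diag(28, 8, 23, -7).
Gauss-Seidel: T = -(D+L)⁻¹U, row 0 first, T[0,3] = -(4)/(28) = -0.1429; later rows by forward substitution.
  T[0,:] = [+0.0000, -0.1786, -0.1429, -0.1429]
  T[1,:] = [+0.0000, +0.0446, +0.6607, -0.7143]
  T[2,:] = [+0.0000, +0.0408, +0.1685, -0.0435]
  T[3,:] = [+0.0000, -0.0807, +0.1257, -0.3425]
|eigenvalues of T|: 0.4619, 0.3028, 0.0297, 0.0000.
ρ = 0.4619; 0.4619 < 1: convergent.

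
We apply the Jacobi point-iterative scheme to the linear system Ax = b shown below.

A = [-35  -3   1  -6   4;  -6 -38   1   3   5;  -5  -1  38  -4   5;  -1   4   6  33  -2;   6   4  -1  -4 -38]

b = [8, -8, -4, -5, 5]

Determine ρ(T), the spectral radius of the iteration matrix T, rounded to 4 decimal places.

Write A = D+L+U with D = diag(-35, -38, 38, 33, -38).
Jacobi T = -D⁻¹(L+U): T[1,0] = -(-6)/(-38) = -0.1579; T[1,1] = 0.
  T[0,:] = [+0.0000  -0.0857  +0.0286  -0.1714  +0.1143]
  T[1,:] = [-0.1579  +0.0000  +0.0263  +0.0789  +0.1316]
  T[2,:] = [+0.1316  +0.0263  +0.0000  +0.1053  -0.1316]
  T[3,:] = [+0.0303  -0.1212  -0.1818  +0.0000  +0.0606]
  T[4,:] = [+0.1579  +0.1053  -0.0263  -0.1053  +0.0000]
|roots of det(T-λI)|: 0.2730, 0.1933, 0.1933, 0.1083, 0.1083.
spectral radius ρ = 0.2730; 0.2730 < 1, so it converges for any x₀.

0.2730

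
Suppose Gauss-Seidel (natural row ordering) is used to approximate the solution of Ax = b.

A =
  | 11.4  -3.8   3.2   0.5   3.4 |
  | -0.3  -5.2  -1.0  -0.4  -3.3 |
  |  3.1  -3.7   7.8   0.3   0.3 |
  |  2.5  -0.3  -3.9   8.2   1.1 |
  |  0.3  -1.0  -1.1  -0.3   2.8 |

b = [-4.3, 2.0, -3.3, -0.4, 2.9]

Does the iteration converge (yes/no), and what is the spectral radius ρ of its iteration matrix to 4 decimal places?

Diagonal D = diag(11.4, -5.2, 7.8, 8.2, 2.8); L, U strict lower/upper.
GS T = -(D+L)⁻¹U: row 0 first, T[0,2] = -(3.2)/(11.4) = -0.2807; later rows by forward substitution.
  T[0,:] = [+0.0000 +0.3333 -0.2807 -0.0439 -0.2982]
  T[1,:] = [+0.0000 -0.0192 -0.1761 -0.0744 -0.6174]
  T[2,:] = [+0.0000 -0.1416 +0.0280 -0.0563 -0.2128]
  T[3,:] = [+0.0000 -0.1697 +0.0925 -0.0161 -0.1670]
  T[4,:] = [+0.0000 -0.1164 -0.0119 -0.0457 -0.2900]
|eigenvalues of T|: 0.5237, 0.2001, 0.0184, 0.0184, 0.0000.
ρ(T) = max|λ| = 0.5237; 0.5237 < 1: convergent.

yes, ρ = 0.5237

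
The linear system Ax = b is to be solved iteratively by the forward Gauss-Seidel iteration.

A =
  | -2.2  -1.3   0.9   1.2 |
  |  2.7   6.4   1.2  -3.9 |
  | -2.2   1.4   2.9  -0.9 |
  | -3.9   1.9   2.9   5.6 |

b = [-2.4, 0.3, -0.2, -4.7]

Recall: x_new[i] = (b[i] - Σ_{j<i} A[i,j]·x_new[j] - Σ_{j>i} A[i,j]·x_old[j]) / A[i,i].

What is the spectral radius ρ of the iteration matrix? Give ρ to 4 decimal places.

0.8671

Write A = D+L+U with D = diag(-2.2, 6.4, 2.9, 5.6).
T_GS = -(D+L)⁻¹U: row 0 first, T[0,3] = -(1.2)/(-2.2) = +0.5455; later rows by forward substitution.
  T[0,:] = [+0.0000 -0.5909 +0.4091 +0.5455]
  T[1,:] = [+0.0000 +0.2493 -0.3601 +0.3793]
  T[2,:] = [+0.0000 -0.5686 +0.4842 +0.5410]
  T[3,:] = [+0.0000 -0.2016 +0.1563 -0.0290]
moduli |λ_i(T)| = 0.8671, 0.1662, 0.1662, 0.0000.
ρ = 0.8671; 0.8671 < 1 ⇒ converges.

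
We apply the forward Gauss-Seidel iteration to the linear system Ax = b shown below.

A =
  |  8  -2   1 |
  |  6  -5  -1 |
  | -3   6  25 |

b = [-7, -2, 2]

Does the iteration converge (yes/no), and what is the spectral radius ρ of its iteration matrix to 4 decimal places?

yes, ρ = 0.3520

Write A = D+L+U with D = diag(8, -5, 25).
Gauss-Seidel: T = -(D+L)⁻¹U, row 0 first, T[0,2] = -(1)/(8) = -0.1250; later rows by forward substitution.
  T[0,:] = [+0.0000, +0.2500, -0.1250]
  T[1,:] = [+0.0000, +0.3000, -0.3500]
  T[2,:] = [+0.0000, -0.0420, +0.0690]
eigenvalue magnitudes: 0.3520, 0.0170, 0.0000.
spectral radius ρ = 0.3520; 0.3520 < 1 ⇒ converges.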